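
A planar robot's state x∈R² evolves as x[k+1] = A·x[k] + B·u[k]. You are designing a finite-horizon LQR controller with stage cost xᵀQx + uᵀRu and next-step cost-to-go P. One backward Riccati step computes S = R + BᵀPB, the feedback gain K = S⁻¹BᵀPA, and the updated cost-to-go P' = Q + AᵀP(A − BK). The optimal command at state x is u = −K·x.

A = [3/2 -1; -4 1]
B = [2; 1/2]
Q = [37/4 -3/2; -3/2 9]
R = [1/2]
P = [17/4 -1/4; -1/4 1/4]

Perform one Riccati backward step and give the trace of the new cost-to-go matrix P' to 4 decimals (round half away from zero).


23.7353

BᵀP = [8.3750 -0.3750]
S = R + BᵀPB = [1/2] + [16.5625] = [17.0625]
BᵀPA = [14.0625 -8.7500]
K = S⁻¹·BᵀPA = [0.8242 -0.5128]
A−BK = [-0.1484 0.0256; -4.4121 1.2564]
AᵀP(A−BK) = [4.9725 -1.5385; -1.5385 0.5128]
P' = Q + AᵀP(A−BK) = [14.2225 -3.0385; -3.0385 9.5128]
tr(P') = 23.7353


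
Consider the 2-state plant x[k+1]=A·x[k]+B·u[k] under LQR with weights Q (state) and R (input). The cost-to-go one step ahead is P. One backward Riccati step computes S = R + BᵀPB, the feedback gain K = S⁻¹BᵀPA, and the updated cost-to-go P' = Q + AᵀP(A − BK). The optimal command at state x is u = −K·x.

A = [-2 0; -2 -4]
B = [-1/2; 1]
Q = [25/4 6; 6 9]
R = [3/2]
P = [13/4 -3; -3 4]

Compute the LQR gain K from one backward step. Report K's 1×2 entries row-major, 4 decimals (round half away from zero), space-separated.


BᵀP = [-4.6250 5.5000]
S = R + BᵀPB = [3/2] + [7.8125] = [9.3125]
BᵀPA = [-1.7500 -22.0000]
K = S⁻¹·BᵀPA = [-0.1879 -2.3624]
A−BK = [-2.0940 -1.1812; -1.8121 -1.6376]
AᵀP(A−BK) = [4.6711 3.8658; 3.8658 12.0268]
P' = Q + AᵀP(A−BK) = [10.9211 9.8658; 9.8658 21.0268]
tr(P') = 31.9480

-0.1879 -2.3624


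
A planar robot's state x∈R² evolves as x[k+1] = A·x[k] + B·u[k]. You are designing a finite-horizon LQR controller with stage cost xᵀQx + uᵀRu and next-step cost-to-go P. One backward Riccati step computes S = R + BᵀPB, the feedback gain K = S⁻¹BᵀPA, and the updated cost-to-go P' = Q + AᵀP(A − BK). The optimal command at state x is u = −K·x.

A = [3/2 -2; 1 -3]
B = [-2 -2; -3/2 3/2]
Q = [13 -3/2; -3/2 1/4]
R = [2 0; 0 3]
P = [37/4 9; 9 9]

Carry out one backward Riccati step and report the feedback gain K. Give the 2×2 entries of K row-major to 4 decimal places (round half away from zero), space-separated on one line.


BᵀP = [-32.0000 -31.5000; -5.0000 -4.5000]
S = R + BᵀPB = [2 0; 0 3] + [111.2500 16.7500; 16.7500 3.2500] = [113.2500 16.7500; 16.7500 6.2500]
BᵀPA = [-79.5000 158.5000; -12.0000 23.5000]
K = S⁻¹·BᵀPA = [-0.6925 1.3973; -0.0641 0.0152]
A−BK = [-0.0132 0.8250; 0.0573 -0.9269]
AᵀP(A−BK) = [0.9891 -1.9814; -1.9814 4.1691]
P' = Q + AᵀP(A−BK) = [13.9891 -3.4814; -3.4814 4.4191]
tr(P') = 18.4082

-0.6925 1.3973 -0.0641 0.0152


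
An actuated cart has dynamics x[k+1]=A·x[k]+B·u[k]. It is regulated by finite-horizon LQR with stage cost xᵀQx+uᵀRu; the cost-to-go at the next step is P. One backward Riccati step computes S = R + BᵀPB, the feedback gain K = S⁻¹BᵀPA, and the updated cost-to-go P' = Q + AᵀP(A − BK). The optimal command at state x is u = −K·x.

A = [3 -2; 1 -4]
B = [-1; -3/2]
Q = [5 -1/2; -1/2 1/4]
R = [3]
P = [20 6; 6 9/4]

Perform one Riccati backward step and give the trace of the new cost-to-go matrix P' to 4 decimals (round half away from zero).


35.8606

BᵀP = [-29.0000 -9.3750]
S = R + BᵀPB = [3] + [43.0625] = [46.0625]
BᵀPA = [-96.3750 95.5000]
K = S⁻¹·BᵀPA = [-2.0923 2.0733]
A−BK = [0.9077 0.0733; -2.1384 -0.8901]
AᵀP(A−BK) = [16.6079 -13.1886; -13.1886 14.0027]
P' = Q + AᵀP(A−BK) = [21.6079 -13.6886; -13.6886 14.2527]
tr(P') = 35.8606


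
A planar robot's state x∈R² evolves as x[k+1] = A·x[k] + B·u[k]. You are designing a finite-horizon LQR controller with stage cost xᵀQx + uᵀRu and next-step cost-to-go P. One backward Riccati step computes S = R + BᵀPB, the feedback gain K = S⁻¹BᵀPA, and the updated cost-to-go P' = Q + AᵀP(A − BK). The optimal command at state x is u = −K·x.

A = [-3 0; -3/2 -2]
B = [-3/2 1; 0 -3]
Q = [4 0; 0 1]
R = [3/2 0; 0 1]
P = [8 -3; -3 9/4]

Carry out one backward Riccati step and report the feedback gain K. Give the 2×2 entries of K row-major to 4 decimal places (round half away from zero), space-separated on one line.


BᵀP = [-12.0000 4.5000; 17.0000 -9.7500]
S = R + BᵀPB = [3/2 0; 0 1] + [18.0000 -25.5000; -25.5000 46.2500] = [19.5000 -25.5000; -25.5000 47.2500]
BᵀPA = [29.2500 -9.0000; -36.3750 19.5000]
K = S⁻¹·BᵀPA = [1.6763 0.2656; 0.1349 0.5560]
A−BK = [-0.6203 -0.1577; -1.0954 -0.3320]
AᵀP(A−BK) = [5.9346 1.2075; 1.2075 0.5477]
P' = Q + AᵀP(A−BK) = [9.9346 1.2075; 1.2075 1.5477]
tr(P') = 11.4824

1.6763 0.2656 0.1349 0.5560


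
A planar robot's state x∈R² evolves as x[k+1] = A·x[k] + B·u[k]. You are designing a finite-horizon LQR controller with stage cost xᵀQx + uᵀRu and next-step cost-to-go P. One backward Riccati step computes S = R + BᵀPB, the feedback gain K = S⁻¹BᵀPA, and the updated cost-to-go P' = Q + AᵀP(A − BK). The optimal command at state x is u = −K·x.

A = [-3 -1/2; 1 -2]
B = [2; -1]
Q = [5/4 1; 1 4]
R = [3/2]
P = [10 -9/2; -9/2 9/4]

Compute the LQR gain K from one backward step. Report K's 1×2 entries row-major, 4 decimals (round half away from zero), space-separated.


BᵀP = [24.5000 -11.2500]
S = R + BᵀPB = [3/2] + [60.2500] = [61.7500]
BᵀPA = [-84.7500 10.2500]
K = S⁻¹·BᵀPA = [-1.3725 0.1660]
A−BK = [-0.2551 -0.8320; -0.3725 -1.8340]
AᵀP(A−BK) = [2.9332 -0.1822; -0.1822 0.7986]
P' = Q + AᵀP(A−BK) = [4.1832 0.8178; 0.8178 4.7986]
tr(P') = 8.9818

-1.3725 0.1660


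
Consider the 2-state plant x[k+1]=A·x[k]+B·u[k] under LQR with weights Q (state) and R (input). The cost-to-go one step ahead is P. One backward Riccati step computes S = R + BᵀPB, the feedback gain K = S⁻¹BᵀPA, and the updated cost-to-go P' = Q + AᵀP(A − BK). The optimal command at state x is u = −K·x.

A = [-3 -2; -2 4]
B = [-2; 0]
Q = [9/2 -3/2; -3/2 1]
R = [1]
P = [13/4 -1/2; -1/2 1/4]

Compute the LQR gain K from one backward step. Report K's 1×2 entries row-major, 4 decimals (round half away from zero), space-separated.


BᵀP = [-6.5000 1.0000]
S = R + BᵀPB = [1] + [13.0000] = [14.0000]
BᵀPA = [17.5000 17.0000]
K = S⁻¹·BᵀPA = [1.2500 1.2143]
A−BK = [-0.5000 0.4286; -2.0000 4.0000]
AᵀP(A−BK) = [2.3750 0.2500; 0.2500 4.3571]
P' = Q + AᵀP(A−BK) = [6.8750 -1.2500; -1.2500 5.3571]
tr(P') = 12.2321

1.2500 1.2143


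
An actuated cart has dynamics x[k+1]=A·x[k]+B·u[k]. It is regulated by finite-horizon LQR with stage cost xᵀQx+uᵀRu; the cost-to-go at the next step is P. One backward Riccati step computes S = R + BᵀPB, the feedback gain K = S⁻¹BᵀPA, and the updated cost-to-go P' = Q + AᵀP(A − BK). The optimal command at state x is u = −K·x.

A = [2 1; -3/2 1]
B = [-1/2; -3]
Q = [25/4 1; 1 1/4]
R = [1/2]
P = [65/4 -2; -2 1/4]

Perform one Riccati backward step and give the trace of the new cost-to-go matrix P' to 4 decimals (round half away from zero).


65.9087

BᵀP = [-2.1250 0.2500]
S = R + BᵀPB = [1/2] + [0.3125] = [0.8125]
BᵀPA = [-4.6250 -1.8750]
K = S⁻¹·BᵀPA = [-5.6923 -2.3077]
A−BK = [-0.8462 -0.1538; -18.5769 -5.9231]
AᵀP(A−BK) = [51.2356 20.4519; 20.4519 8.1731]
P' = Q + AᵀP(A−BK) = [57.4856 21.4519; 21.4519 8.4231]
tr(P') = 65.9087


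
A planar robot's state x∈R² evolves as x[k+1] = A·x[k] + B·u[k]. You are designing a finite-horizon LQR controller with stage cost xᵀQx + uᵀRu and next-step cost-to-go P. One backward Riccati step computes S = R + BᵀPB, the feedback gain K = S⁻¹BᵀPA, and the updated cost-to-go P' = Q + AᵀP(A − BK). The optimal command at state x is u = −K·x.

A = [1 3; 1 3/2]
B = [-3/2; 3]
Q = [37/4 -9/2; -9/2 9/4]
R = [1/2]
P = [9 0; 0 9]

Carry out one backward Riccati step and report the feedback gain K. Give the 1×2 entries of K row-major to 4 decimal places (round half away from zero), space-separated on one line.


0.1327 0.0000

BᵀP = [-13.5000 27.0000]
S = R + BᵀPB = [1/2] + [101.2500] = [101.7500]
BᵀPA = [13.5000 0.0000]
K = S⁻¹·BᵀPA = [0.1327 0.0000]
A−BK = [1.1990 3.0000; 0.6020 1.5000]
AᵀP(A−BK) = [16.2088 40.5000; 40.5000 101.2500]
P' = Q + AᵀP(A−BK) = [25.4588 36.0000; 36.0000 103.5000]
tr(P') = 128.9588


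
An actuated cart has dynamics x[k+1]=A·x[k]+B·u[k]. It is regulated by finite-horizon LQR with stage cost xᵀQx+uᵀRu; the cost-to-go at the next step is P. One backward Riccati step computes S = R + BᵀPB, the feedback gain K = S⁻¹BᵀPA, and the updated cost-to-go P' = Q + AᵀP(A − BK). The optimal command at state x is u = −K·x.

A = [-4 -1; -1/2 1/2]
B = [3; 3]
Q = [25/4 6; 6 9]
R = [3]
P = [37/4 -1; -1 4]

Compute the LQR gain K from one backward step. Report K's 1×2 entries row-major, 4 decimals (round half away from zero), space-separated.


-0.9928 -0.1942

BᵀP = [24.7500 9.0000]
S = R + BᵀPB = [3] + [101.2500] = [104.2500]
BᵀPA = [-103.5000 -20.2500]
K = S⁻¹·BᵀPA = [-0.9928 -0.1942]
A−BK = [-1.0216 -0.4173; 2.4784 1.0827]
AᵀP(A−BK) = [42.2446 17.3957; 17.3957 7.3165]
P' = Q + AᵀP(A−BK) = [48.4946 23.3957; 23.3957 16.3165]
tr(P') = 64.8112


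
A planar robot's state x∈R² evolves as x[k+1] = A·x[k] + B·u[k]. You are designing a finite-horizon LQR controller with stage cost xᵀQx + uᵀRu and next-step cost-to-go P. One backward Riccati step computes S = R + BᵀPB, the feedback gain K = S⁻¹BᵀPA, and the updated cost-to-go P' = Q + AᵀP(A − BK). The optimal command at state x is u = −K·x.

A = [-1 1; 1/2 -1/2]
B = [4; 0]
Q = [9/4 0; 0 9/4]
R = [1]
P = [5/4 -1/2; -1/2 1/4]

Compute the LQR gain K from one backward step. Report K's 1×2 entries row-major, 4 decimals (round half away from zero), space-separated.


BᵀP = [5.0000 -2.0000]
S = R + BᵀPB = [1] + [20.0000] = [21.0000]
BᵀPA = [-6.0000 6.0000]
K = S⁻¹·BᵀPA = [-0.2857 0.2857]
A−BK = [0.1429 -0.1429; 0.5000 -0.5000]
AᵀP(A−BK) = [0.0982 -0.0982; -0.0982 0.0982]
P' = Q + AᵀP(A−BK) = [2.3482 -0.0982; -0.0982 2.3482]
tr(P') = 4.6964

-0.2857 0.2857


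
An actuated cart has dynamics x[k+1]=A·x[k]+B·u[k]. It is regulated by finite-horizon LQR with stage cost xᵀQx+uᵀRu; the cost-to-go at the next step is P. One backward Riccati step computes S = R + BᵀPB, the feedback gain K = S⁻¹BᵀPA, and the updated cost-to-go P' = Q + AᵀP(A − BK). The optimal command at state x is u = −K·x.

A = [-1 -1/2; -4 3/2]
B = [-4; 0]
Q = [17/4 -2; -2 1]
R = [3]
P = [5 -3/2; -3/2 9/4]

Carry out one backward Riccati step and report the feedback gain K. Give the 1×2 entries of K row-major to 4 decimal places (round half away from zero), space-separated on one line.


-0.0482 0.2289

BᵀP = [-20.0000 6.0000]
S = R + BᵀPB = [3] + [80.0000] = [83.0000]
BᵀPA = [-4.0000 19.0000]
K = S⁻¹·BᵀPA = [-0.0482 0.2289]
A−BK = [-1.1928 0.4157; -4.0000 1.5000]
AᵀP(A−BK) = [28.8072 -10.8343; -10.8343 4.2131]
P' = Q + AᵀP(A−BK) = [33.0572 -12.8343; -12.8343 5.2131]
tr(P') = 38.2703


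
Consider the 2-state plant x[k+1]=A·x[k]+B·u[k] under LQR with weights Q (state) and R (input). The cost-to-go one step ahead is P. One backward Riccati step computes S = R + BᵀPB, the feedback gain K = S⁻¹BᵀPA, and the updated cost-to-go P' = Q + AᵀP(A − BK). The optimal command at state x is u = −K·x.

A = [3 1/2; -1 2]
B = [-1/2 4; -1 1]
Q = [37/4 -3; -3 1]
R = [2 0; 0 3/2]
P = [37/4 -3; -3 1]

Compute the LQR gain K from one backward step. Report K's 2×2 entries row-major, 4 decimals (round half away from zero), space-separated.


-0.0076 -0.0245 0.8929 -0.0407

BᵀP = [-1.6250 0.5000; 34.0000 -11.0000]
S = R + BᵀPB = [2 0; 0 3/2] + [0.3125 -6.0000; -6.0000 125.0000] = [2.3125 -6.0000; -6.0000 126.5000]
BᵀPA = [-5.3750 0.1875; 113.0000 -5.0000]
K = S⁻¹·BᵀPA = [-0.0076 -0.0245; 0.8929 -0.0407]
A−BK = [-0.5755 0.6505; -1.9005 2.0162]
AᵀP(A−BK) = [1.3092 -0.1590; -0.1590 0.1137]
P' = Q + AᵀP(A−BK) = [10.5592 -3.1590; -3.1590 1.1137]
tr(P') = 11.6728


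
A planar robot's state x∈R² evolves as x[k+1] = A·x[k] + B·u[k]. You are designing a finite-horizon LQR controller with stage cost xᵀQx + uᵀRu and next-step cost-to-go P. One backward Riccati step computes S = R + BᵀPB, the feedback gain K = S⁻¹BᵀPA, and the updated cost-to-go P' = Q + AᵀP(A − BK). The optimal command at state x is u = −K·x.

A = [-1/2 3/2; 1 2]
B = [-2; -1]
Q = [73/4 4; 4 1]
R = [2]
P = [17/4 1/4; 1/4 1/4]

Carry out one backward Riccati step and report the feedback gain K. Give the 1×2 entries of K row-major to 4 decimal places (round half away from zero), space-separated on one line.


0.1790 -0.7222

BᵀP = [-8.7500 -0.7500]
S = R + BᵀPB = [2] + [18.2500] = [20.2500]
BᵀPA = [3.6250 -14.6250]
K = S⁻¹·BᵀPA = [0.1790 -0.7222]
A−BK = [-0.1420 0.0556; 1.1790 1.2778]
AᵀP(A−BK) = [0.4136 0.0556; 0.0556 1.5000]
P' = Q + AᵀP(A−BK) = [18.6636 4.0556; 4.0556 2.5000]
tr(P') = 21.1636


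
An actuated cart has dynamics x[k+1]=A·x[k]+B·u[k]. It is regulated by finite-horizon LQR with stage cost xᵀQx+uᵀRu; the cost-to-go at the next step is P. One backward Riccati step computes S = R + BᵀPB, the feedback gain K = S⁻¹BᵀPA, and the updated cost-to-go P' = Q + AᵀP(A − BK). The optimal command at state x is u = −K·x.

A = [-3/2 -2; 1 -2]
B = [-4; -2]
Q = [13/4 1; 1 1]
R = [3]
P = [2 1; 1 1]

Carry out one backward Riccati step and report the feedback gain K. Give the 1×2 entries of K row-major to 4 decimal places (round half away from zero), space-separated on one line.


BᵀP = [-10.0000 -6.0000]
S = R + BᵀPB = [3] + [52.0000] = [55.0000]
BᵀPA = [9.0000 32.0000]
K = S⁻¹·BᵀPA = [0.1636 0.5818]
A−BK = [-0.8455 0.3273; 1.3273 -0.8364]
AᵀP(A−BK) = [1.0273 -0.2364; -0.2364 1.3818]
P' = Q + AᵀP(A−BK) = [4.2773 0.7636; 0.7636 2.3818]
tr(P') = 6.6591

0.1636 0.5818


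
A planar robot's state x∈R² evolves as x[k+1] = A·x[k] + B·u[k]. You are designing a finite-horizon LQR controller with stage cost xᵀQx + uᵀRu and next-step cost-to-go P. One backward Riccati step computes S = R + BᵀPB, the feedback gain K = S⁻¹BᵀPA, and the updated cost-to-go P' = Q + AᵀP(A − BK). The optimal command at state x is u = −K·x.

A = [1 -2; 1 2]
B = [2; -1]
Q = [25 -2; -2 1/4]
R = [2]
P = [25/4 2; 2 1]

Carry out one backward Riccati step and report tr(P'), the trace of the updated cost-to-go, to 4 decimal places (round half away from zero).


29.1375

BᵀP = [10.5000 3.0000]
S = R + BᵀPB = [2] + [18.0000] = [20.0000]
BᵀPA = [13.5000 -15.0000]
K = S⁻¹·BᵀPA = [0.6750 -0.7500]
A−BK = [-0.3500 -0.5000; 1.6750 1.2500]
AᵀP(A−BK) = [2.1375 -0.3750; -0.3750 1.7500]
P' = Q + AᵀP(A−BK) = [27.1375 -2.3750; -2.3750 2.0000]
tr(P') = 29.1375


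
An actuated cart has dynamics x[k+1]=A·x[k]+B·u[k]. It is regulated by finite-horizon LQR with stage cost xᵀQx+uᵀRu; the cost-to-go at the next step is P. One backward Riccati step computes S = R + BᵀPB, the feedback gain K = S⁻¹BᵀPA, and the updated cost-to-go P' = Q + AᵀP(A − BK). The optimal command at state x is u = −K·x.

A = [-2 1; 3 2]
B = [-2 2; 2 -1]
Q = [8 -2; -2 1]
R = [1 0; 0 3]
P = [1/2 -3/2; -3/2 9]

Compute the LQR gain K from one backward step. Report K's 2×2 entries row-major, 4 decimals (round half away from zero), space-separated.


1.2905 0.7626 -0.1788 0.0307

BᵀP = [-4.0000 21.0000; 2.5000 -12.0000]
S = R + BᵀPB = [1 0; 0 3] + [50.0000 -29.0000; -29.0000 17.0000] = [51.0000 -29.0000; -29.0000 20.0000]
BᵀPA = [71.0000 38.0000; -41.0000 -21.5000]
K = S⁻¹·BᵀPA = [1.2905 0.7626; -0.1788 0.0307]
A−BK = [0.9385 2.4637; 0.2402 0.5056]
AᵀP(A−BK) = [2.0447 1.6173; 1.6173 2.1830]
P' = Q + AᵀP(A−BK) = [10.0447 -0.3827; -0.3827 3.1830]
tr(P') = 13.2277


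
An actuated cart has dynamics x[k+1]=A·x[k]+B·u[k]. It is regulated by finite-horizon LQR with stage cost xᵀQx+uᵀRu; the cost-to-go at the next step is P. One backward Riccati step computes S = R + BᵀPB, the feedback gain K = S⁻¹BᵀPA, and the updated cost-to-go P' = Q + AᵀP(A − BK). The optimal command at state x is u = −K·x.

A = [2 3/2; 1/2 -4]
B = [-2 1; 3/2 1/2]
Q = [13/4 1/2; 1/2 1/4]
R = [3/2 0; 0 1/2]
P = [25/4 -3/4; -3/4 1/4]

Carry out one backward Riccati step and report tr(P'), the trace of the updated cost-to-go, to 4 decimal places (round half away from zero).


BᵀP = [-13.6250 1.8750; 5.8750 -0.6250]
S = R + BᵀPB = [3/2 0; 0 1/2] + [30.0625 -12.6875; -12.6875 5.5625] = [31.5625 -12.6875; -12.6875 6.0625]
BᵀPA = [-26.3125 -27.9375; 11.4375 11.3125]
K = S⁻¹·BᵀPA = [-0.4743 -0.8508; 0.8940 0.0854]
A−BK = [0.1574 -0.2870; 0.7644 -2.7665]
AᵀP(A−BK) = [0.8575 0.3236; 0.3236 2.3266]
P' = Q + AᵀP(A−BK) = [4.1075 0.8236; 0.8236 2.5766]
tr(P') = 6.6842

6.6842


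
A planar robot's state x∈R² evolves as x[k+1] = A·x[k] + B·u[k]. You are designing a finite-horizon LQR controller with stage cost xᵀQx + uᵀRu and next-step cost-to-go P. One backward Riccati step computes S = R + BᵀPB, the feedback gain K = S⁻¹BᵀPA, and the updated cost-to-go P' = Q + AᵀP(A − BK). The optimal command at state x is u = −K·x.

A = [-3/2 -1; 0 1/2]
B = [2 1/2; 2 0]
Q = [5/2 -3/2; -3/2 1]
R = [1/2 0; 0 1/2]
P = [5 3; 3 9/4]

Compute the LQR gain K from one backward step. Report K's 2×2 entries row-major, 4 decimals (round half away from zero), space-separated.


BᵀP = [16.0000 10.5000; 2.5000 1.5000]
S = R + BᵀPB = [1/2 0; 0 1/2] + [53.0000 8.0000; 8.0000 1.2500] = [53.5000 8.0000; 8.0000 1.7500]
BᵀPA = [-24.0000 -10.7500; -3.7500 -1.7500]
K = S⁻¹·BᵀPA = [-0.4051 -0.1624; -0.2911 -0.2574]
A−BK = [-0.5443 -0.5464; 0.8101 0.8249]
AᵀP(A−BK) = [0.4367 0.3861; 0.3861 0.3658]
P' = Q + AᵀP(A−BK) = [2.9367 -1.1139; -1.1139 1.3658]
tr(P') = 4.3025

-0.4051 -0.1624 -0.2911 -0.2574


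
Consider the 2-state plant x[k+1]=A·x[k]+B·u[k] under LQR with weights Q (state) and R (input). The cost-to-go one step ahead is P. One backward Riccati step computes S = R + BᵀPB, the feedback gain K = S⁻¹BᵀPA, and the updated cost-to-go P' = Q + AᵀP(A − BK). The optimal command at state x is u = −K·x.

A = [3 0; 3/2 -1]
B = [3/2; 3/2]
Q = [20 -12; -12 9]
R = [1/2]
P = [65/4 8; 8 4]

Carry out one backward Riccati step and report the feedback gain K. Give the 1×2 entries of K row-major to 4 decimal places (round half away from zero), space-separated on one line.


BᵀP = [36.3750 18.0000]
S = R + BᵀPB = [1/2] + [81.5625] = [82.0625]
BᵀPA = [136.1250 -18.0000]
K = S⁻¹·BᵀPA = [1.6588 -0.2193]
A−BK = [0.5118 0.3290; -0.9882 -0.6710]
AᵀP(A−BK) = [1.4463 -0.1417; -0.1417 0.0518]
P' = Q + AᵀP(A−BK) = [21.4463 -12.1417; -12.1417 9.0518]
tr(P') = 30.4981

1.6588 -0.2193


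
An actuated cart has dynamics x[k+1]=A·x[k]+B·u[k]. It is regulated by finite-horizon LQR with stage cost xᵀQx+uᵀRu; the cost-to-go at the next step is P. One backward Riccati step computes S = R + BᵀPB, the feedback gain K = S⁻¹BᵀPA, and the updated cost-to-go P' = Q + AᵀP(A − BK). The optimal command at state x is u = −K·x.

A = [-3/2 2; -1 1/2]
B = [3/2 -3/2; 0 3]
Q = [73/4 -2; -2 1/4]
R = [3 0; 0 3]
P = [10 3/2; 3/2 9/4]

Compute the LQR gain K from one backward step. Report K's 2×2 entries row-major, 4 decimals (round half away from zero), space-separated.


-1.0813 1.2336 -0.1792 0.0211

BᵀP = [15.0000 2.2500; -10.5000 4.5000]
S = R + BᵀPB = [3 0; 0 3] + [22.5000 -15.7500; -15.7500 29.2500] = [25.5000 -15.7500; -15.7500 32.2500]
BᵀPA = [-24.7500 31.1250; 11.2500 -18.7500]
K = S⁻¹·BᵀPA = [-1.0813 1.2336; -0.1792 0.0211]
A−BK = [-0.1469 0.1812; -0.4623 0.4368]
AᵀP(A−BK) = [4.5044 -4.9554; -4.9554 5.5617]
P' = Q + AᵀP(A−BK) = [22.7544 -6.9554; -6.9554 5.8117]
tr(P') = 28.5661


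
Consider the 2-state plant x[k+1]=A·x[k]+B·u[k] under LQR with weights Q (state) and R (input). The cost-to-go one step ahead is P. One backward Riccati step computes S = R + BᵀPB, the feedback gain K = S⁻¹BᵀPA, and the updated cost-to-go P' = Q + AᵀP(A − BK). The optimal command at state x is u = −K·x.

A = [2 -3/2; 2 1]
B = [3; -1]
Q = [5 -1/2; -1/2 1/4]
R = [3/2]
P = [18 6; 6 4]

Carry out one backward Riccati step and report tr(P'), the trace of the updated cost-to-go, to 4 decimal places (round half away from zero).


BᵀP = [48.0000 14.0000]
S = R + BᵀPB = [3/2] + [130.0000] = [131.5000]
BᵀPA = [124.0000 -58.0000]
K = S⁻¹·BᵀPA = [0.9430 -0.4411]
A−BK = [-0.8289 -0.1768; 2.9430 0.5589]
AᵀP(A−BK) = [19.0722 2.6920; 2.6920 0.9183]
P' = Q + AᵀP(A−BK) = [24.0722 2.1920; 2.1920 1.1683]
tr(P') = 25.2405

25.2405


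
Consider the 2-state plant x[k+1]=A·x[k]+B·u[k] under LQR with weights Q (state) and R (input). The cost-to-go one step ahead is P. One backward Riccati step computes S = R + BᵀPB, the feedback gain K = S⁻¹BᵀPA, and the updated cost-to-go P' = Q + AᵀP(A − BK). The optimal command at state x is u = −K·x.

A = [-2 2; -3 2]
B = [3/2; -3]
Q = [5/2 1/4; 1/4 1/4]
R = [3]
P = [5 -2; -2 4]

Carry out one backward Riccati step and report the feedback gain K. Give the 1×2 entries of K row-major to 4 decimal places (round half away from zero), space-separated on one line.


BᵀP = [13.5000 -15.0000]
S = R + BᵀPB = [3] + [65.2500] = [68.2500]
BᵀPA = [18.0000 -3.0000]
K = S⁻¹·BᵀPA = [0.2637 -0.0440]
A−BK = [-2.3956 2.0659; -2.2088 1.8681]
AᵀP(A−BK) = [27.2527 -23.2088; -23.2088 19.8681]
P' = Q + AᵀP(A−BK) = [29.7527 -22.9588; -22.9588 20.1181]
tr(P') = 49.8709

0.2637 -0.0440


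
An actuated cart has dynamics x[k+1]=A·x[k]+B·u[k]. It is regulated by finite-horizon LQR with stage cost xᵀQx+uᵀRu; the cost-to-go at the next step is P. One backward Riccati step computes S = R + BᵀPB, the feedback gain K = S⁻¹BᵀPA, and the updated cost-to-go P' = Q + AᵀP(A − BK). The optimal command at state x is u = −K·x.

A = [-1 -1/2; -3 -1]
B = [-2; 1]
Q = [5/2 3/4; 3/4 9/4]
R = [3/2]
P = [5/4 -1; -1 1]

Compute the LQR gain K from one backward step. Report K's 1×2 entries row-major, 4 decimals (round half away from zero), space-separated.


BᵀP = [-3.5000 3.0000]
S = R + BᵀPB = [3/2] + [10.0000] = [11.5000]
BᵀPA = [-5.5000 -1.2500]
K = S⁻¹·BᵀPA = [-0.4783 -0.1087]
A−BK = [-1.9565 -0.7174; -2.5217 -0.8913]
AᵀP(A−BK) = [1.6196 0.5272; 0.5272 0.1766]
P' = Q + AᵀP(A−BK) = [4.1196 1.2772; 1.2772 2.4266]
tr(P') = 6.5462

-0.4783 -0.1087


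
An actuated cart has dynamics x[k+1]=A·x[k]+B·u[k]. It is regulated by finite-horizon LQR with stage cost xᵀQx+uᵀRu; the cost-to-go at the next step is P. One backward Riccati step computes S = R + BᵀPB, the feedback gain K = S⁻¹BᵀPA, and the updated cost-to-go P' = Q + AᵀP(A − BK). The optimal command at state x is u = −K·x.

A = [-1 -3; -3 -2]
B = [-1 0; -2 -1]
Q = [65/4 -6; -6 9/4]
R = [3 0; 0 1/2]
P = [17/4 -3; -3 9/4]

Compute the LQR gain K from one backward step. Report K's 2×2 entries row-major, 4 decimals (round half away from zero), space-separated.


BᵀP = [1.7500 -1.5000; 3.0000 -2.2500]
S = R + BᵀPB = [3 0; 0 1/2] + [1.2500 1.5000; 1.5000 2.2500] = [4.2500 1.5000; 1.5000 2.7500]
BᵀPA = [2.7500 -2.2500; 3.7500 -4.5000]
K = S⁻¹·BᵀPA = [0.2053 0.0596; 1.2517 -1.6689]
A−BK = [-0.7947 -2.9404; -1.3377 -3.5497]
AᵀP(A−BK) = [1.2417 -0.6556; -0.6556 3.8742]
P' = Q + AᵀP(A−BK) = [17.4917 -6.6556; -6.6556 6.1242]
tr(P') = 23.6159

0.2053 0.0596 1.2517 -1.6689


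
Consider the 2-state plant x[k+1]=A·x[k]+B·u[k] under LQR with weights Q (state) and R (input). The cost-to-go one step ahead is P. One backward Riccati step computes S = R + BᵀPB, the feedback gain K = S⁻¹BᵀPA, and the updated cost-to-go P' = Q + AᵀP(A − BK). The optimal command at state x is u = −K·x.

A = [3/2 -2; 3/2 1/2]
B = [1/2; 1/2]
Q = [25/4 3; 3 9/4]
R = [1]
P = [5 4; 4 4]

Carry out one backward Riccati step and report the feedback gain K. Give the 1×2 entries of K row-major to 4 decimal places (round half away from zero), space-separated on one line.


BᵀP = [4.5000 4.0000]
S = R + BᵀPB = [1] + [4.2500] = [5.2500]
BᵀPA = [12.7500 -7.0000]
K = S⁻¹·BᵀPA = [2.4286 -1.3333]
A−BK = [0.2857 -1.3333; 0.2857 1.1667]
AᵀP(A−BK) = [7.2857 -4.0000; -4.0000 3.6667]
P' = Q + AᵀP(A−BK) = [13.5357 -1.0000; -1.0000 5.9167]
tr(P') = 19.4524

2.4286 -1.3333


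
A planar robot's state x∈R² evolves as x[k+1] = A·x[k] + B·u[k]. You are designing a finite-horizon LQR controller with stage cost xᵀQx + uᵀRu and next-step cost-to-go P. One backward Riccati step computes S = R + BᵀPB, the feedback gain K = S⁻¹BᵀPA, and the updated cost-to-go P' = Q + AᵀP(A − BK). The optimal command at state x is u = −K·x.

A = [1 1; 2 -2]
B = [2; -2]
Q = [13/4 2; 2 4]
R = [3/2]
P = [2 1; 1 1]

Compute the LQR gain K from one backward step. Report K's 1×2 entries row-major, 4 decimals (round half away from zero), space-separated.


0.3636 0.3636

BᵀP = [2.0000 0.0000]
S = R + BᵀPB = [3/2] + [4.0000] = [5.5000]
BᵀPA = [2.0000 2.0000]
K = S⁻¹·BᵀPA = [0.3636 0.3636]
A−BK = [0.2727 0.2727; 2.7273 -1.2727]
AᵀP(A−BK) = [9.2727 -2.7273; -2.7273 1.2727]
P' = Q + AᵀP(A−BK) = [12.5227 -0.7273; -0.7273 5.2727]
tr(P') = 17.7955


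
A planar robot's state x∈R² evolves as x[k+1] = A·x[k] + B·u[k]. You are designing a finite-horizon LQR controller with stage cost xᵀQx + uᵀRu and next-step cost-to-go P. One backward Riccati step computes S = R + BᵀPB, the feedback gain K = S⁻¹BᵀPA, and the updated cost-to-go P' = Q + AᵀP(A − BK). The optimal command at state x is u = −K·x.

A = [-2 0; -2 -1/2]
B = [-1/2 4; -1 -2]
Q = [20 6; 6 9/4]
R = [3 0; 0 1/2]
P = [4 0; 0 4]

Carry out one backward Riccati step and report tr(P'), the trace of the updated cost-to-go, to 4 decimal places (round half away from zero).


BᵀP = [-2.0000 -4.0000; 16.0000 -8.0000]
S = R + BᵀPB = [3 0; 0 1/2] + [5.0000 0.0000; 0.0000 80.0000] = [8.0000 0.0000; 0.0000 80.5000]
BᵀPA = [12.0000 2.0000; -16.0000 4.0000]
K = S⁻¹·BᵀPA = [1.5000 0.2500; -0.1988 0.0497]
A−BK = [-0.4550 -0.0738; -0.8975 -0.1506]
AᵀP(A−BK) = [10.8199 1.7950; 1.7950 0.3012]
P' = Q + AᵀP(A−BK) = [30.8199 7.7950; 7.7950 2.5512]
tr(P') = 33.3711

33.3711


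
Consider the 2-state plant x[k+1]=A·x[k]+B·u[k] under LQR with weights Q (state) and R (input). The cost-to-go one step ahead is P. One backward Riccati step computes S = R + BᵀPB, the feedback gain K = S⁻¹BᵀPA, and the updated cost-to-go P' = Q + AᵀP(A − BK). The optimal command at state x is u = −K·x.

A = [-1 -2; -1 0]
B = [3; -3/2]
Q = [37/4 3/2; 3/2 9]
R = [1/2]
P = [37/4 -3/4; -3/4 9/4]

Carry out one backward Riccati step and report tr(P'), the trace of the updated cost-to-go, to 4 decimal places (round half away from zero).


BᵀP = [28.8750 -5.6250]
S = R + BᵀPB = [1/2] + [95.0625] = [95.5625]
BᵀPA = [-23.2500 -57.7500]
K = S⁻¹·BᵀPA = [-0.2433 -0.6043]
A−BK = [-0.2701 -0.1871; -1.3649 -0.9065]
AᵀP(A−BK) = [4.3434 2.9496; 2.9496 2.1007]
P' = Q + AᵀP(A−BK) = [13.5934 4.4496; 4.4496 11.1007]
tr(P') = 24.6941

24.6941


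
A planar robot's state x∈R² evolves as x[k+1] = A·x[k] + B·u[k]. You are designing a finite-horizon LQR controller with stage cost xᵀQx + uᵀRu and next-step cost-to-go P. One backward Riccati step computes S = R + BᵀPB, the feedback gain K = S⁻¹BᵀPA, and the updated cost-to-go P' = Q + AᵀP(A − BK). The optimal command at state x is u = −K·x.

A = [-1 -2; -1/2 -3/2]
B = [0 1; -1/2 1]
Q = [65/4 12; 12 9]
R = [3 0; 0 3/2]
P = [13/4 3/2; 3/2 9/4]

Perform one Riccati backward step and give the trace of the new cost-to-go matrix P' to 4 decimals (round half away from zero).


BᵀP = [-0.7500 -1.1250; 4.7500 3.7500]
S = R + BᵀPB = [3 0; 0 3/2] + [0.5625 -1.8750; -1.8750 8.5000] = [3.5625 -1.8750; -1.8750 10.0000]
BᵀPA = [1.3125 3.1875; -6.6250 -15.1250]
K = S⁻¹·BᵀPA = [0.0219 0.1095; -0.6584 -1.4920]
A−BK = [-0.3416 -0.5080; 0.1693 0.0467]
AᵀP(A−BK) = [0.9219 1.9095; 1.9095 4.1474]
P' = Q + AᵀP(A−BK) = [17.1719 13.9095; 13.9095 13.1474]
tr(P') = 30.3193

30.3193


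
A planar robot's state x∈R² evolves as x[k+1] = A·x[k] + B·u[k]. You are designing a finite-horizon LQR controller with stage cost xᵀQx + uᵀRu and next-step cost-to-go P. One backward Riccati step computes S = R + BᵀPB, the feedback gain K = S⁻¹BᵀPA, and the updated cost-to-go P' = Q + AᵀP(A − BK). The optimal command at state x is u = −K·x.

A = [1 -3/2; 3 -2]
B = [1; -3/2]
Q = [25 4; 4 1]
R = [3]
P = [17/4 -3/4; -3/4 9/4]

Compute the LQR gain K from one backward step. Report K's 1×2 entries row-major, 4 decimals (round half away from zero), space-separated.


BᵀP = [5.3750 -4.1250]
S = R + BᵀPB = [3] + [11.5625] = [14.5625]
BᵀPA = [-7.0000 0.1875]
K = S⁻¹·BᵀPA = [-0.4807 0.0129]
A−BK = [1.4807 -1.5129; 2.2790 -1.9807]
AᵀP(A−BK) = [16.6352 -14.9099; -14.9099 14.0601]
P' = Q + AᵀP(A−BK) = [41.6352 -10.9099; -10.9099 15.0601]
tr(P') = 56.6953

-0.4807 0.0129


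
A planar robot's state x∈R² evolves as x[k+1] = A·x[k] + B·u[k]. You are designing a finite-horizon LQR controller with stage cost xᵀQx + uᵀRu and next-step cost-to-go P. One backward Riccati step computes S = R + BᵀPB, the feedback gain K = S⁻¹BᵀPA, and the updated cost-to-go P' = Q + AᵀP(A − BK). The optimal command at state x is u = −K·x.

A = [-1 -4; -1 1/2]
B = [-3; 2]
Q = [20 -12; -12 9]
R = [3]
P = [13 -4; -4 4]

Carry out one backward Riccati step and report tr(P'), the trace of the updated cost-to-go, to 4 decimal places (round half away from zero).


45.9728

BᵀP = [-47.0000 20.0000]
S = R + BᵀPB = [3] + [181.0000] = [184.0000]
BᵀPA = [27.0000 198.0000]
K = S⁻¹·BᵀPA = [0.1467 1.0761]
A−BK = [-0.5598 -0.7717; -1.2935 -1.6522]
AᵀP(A−BK) = [5.0380 6.9457; 6.9457 11.9348]
P' = Q + AᵀP(A−BK) = [25.0380 -5.0543; -5.0543 20.9348]
tr(P') = 45.9728


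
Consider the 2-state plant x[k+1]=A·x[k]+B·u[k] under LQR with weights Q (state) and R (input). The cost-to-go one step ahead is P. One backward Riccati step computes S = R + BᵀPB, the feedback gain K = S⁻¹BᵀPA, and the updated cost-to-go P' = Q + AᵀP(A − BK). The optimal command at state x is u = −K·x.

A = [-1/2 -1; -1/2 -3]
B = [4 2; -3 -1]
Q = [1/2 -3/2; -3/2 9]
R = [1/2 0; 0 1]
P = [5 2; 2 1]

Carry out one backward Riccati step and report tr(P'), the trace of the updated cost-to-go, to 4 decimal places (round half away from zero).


14.8293

BᵀP = [14.0000 5.0000; 8.0000 3.0000]
S = R + BᵀPB = [1/2 0; 0 1] + [41.0000 23.0000; 23.0000 13.0000] = [41.5000 23.0000; 23.0000 14.0000]
BᵀPA = [-9.5000 -29.0000; -5.5000 -17.0000]
K = S⁻¹·BᵀPA = [-0.1250 -0.2885; -0.1875 -0.7404]
A−BK = [0.3750 1.6346; -1.0625 -4.6058]
AᵀP(A−BK) = [0.2813 1.1875; 1.1875 5.0481]
P' = Q + AᵀP(A−BK) = [0.7813 -0.3125; -0.3125 14.0481]
tr(P') = 14.8293


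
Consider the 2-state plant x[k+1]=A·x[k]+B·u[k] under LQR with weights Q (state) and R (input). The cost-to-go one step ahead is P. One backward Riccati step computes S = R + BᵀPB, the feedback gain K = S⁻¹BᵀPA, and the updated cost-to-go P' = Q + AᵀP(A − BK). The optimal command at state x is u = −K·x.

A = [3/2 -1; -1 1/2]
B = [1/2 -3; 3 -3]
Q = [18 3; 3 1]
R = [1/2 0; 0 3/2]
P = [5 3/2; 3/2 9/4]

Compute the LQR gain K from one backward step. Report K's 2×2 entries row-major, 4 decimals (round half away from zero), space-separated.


-0.8474 0.5047 -0.5852 0.3822

BᵀP = [7.0000 7.5000; -19.5000 -11.2500]
S = R + BᵀPB = [1/2 0; 0 3/2] + [26.0000 -43.5000; -43.5000 92.2500] = [26.5000 -43.5000; -43.5000 93.7500]
BᵀPA = [3.0000 -3.2500; -18.0000 13.8750]
K = S⁻¹·BᵀPA = [-0.8474 0.5047; -0.5852 0.3822]
A−BK = [0.1681 -0.1058; -0.2134 0.1324]
AᵀP(A−BK) = [1.0089 -0.6346; -0.6346 0.3999]
P' = Q + AᵀP(A−BK) = [19.0089 2.3654; 2.3654 1.3999]
tr(P') = 20.4087


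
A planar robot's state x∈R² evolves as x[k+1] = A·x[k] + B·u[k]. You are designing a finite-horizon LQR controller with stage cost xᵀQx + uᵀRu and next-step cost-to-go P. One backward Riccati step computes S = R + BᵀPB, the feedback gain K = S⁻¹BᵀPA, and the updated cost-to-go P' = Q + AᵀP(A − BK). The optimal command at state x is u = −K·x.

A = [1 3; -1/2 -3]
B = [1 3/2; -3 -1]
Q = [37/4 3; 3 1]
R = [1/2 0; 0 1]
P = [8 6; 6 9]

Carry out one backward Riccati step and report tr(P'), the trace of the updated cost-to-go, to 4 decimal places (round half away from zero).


13.4309

BᵀP = [-10.0000 -21.0000; 6.0000 0.0000]
S = R + BᵀPB = [1/2 0; 0 1] + [53.0000 6.0000; 6.0000 9.0000] = [53.5000 6.0000; 6.0000 10.0000]
BᵀPA = [0.5000 33.0000; 6.0000 18.0000]
K = S⁻¹·BᵀPA = [-0.0621 0.4449; 0.6373 1.5331]
A−BK = [0.1062 0.2555; -0.0491 -0.1323]
AᵀP(A−BK) = [0.4574 1.0792; 1.0792 2.7234]
P' = Q + AᵀP(A−BK) = [9.7074 4.0792; 4.0792 3.7234]
tr(P') = 13.4309


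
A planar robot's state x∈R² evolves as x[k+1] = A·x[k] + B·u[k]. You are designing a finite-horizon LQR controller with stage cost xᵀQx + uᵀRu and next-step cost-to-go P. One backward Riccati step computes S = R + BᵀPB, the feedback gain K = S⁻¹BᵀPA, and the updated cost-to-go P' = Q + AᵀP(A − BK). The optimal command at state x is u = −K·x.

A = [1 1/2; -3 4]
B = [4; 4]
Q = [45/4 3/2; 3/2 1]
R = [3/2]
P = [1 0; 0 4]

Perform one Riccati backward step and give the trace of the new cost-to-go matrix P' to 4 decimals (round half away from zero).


36.2975

BᵀP = [4.0000 16.0000]
S = R + BᵀPB = [3/2] + [80.0000] = [81.5000]
BᵀPA = [-44.0000 66.0000]
K = S⁻¹·BᵀPA = [-0.5399 0.8098]
A−BK = [3.1595 -2.7393; -0.8405 0.7607]
AᵀP(A−BK) = [13.2454 -11.8681; -11.8681 10.8021]
P' = Q + AᵀP(A−BK) = [24.4954 -10.3681; -10.3681 11.8021]
tr(P') = 36.2975


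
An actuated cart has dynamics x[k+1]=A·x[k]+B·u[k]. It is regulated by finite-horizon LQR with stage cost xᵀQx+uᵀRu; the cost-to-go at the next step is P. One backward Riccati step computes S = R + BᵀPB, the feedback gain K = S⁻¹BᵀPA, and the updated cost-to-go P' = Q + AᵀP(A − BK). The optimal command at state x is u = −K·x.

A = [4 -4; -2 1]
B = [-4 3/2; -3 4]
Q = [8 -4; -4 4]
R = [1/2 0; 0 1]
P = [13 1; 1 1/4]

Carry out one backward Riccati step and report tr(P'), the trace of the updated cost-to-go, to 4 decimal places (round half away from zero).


16.3668

BᵀP = [-55.0000 -4.7500; 23.5000 2.5000]
S = R + BᵀPB = [1/2 0; 0 1] + [234.2500 -101.5000; -101.5000 45.2500] = [234.7500 -101.5000; -101.5000 46.2500]
BᵀPA = [-210.5000 215.2500; 89.0000 -91.5000]
K = S⁻¹·BᵀPA = [-1.2652 1.2039; -0.8523 0.6636]
A−BK = [0.2176 -0.1800; -2.3863 1.9572]
AᵀP(A−BK) = [2.5275 -2.1486; -2.1486 1.8392]
P' = Q + AᵀP(A−BK) = [10.5275 -6.1486; -6.1486 5.8392]
tr(P') = 16.3668


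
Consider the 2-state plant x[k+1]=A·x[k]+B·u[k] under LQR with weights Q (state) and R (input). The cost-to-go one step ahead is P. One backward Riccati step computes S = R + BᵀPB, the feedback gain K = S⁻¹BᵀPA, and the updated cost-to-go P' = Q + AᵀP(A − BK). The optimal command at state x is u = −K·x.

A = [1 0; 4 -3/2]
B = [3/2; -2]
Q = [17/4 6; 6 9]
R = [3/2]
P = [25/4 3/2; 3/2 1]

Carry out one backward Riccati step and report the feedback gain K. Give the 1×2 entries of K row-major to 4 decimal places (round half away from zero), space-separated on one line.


0.6982 -0.0355

BᵀP = [6.3750 0.2500]
S = R + BᵀPB = [3/2] + [9.0625] = [10.5625]
BᵀPA = [7.3750 -0.3750]
K = S⁻¹·BᵀPA = [0.6982 -0.0355]
A−BK = [-0.0473 0.0533; 5.3964 -1.5710]
AᵀP(A−BK) = [29.1006 -7.9882; -7.9882 2.2367]
P' = Q + AᵀP(A−BK) = [33.3506 -1.9882; -1.9882 11.2367]
tr(P') = 44.5873


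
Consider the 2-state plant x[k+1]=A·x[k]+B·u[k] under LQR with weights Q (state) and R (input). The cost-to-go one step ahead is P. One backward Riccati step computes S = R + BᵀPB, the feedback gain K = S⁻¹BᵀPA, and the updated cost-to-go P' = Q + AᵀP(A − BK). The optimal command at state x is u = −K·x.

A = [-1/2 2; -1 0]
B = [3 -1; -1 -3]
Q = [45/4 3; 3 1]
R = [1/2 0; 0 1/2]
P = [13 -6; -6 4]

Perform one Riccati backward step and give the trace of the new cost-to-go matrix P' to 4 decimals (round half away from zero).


12.5071

BᵀP = [45.0000 -22.0000; 5.0000 -6.0000]
S = R + BᵀPB = [1/2 0; 0 1/2] + [157.0000 21.0000; 21.0000 13.0000] = [157.5000 21.0000; 21.0000 13.5000]
BᵀPA = [-0.5000 90.0000; 3.5000 10.0000]
K = S⁻¹·BᵀPA = [-0.0476 0.5964; 0.3333 -0.1869]
A−BK = [-0.0238 0.0240; -0.0476 0.0356]
AᵀP(A−BK) = [0.0595 -0.0476; -0.0476 0.1976]
P' = Q + AᵀP(A−BK) = [11.3095 2.9524; 2.9524 1.1976]
tr(P') = 12.5071


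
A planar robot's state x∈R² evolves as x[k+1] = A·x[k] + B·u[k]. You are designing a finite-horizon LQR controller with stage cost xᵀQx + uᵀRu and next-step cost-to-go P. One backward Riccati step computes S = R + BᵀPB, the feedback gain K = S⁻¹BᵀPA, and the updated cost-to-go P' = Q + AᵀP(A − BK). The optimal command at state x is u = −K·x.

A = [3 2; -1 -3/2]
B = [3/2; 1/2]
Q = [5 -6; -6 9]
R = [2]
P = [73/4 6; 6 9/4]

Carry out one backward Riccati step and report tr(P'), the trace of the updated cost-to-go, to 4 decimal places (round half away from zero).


BᵀP = [30.3750 10.1250]
S = R + BᵀPB = [2] + [50.6250] = [52.6250]
BᵀPA = [81.0000 45.5625]
K = S⁻¹·BᵀPA = [1.5392 0.8658]
A−BK = [0.6912 0.7013; -1.7696 -1.9329]
AᵀP(A−BK) = [5.8254 3.7455; 3.7455 2.6147]
P' = Q + AᵀP(A−BK) = [10.8254 -2.2545; -2.2545 11.6147]
tr(P') = 22.4401

22.4401


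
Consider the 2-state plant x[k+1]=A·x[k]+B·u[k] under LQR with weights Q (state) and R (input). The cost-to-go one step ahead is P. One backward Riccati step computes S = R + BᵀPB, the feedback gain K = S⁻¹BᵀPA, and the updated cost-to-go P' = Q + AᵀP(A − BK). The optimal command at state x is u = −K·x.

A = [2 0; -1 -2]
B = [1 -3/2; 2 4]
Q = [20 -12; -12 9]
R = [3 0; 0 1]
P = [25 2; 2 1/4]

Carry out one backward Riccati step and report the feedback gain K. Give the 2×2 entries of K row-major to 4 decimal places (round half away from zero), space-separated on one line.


0.6167 -0.2041 -0.9756 -0.0762

BᵀP = [29.0000 2.5000; -29.5000 -2.0000]
S = R + BᵀPB = [3 0; 0 1] + [34.0000 -33.5000; -33.5000 36.2500] = [37.0000 -33.5000; -33.5000 37.2500]
BᵀPA = [55.5000 -5.0000; -57.0000 4.0000]
K = S⁻¹·BᵀPA = [0.6167 -0.2041; -0.9756 -0.0762]
A−BK = [-0.0801 0.0898; 1.6689 -1.2871]
AᵀP(A−BK) = [2.4148 -0.5142; -0.5142 0.2842]
P' = Q + AᵀP(A−BK) = [22.4148 -12.5142; -12.5142 9.2842]
tr(P') = 31.6990


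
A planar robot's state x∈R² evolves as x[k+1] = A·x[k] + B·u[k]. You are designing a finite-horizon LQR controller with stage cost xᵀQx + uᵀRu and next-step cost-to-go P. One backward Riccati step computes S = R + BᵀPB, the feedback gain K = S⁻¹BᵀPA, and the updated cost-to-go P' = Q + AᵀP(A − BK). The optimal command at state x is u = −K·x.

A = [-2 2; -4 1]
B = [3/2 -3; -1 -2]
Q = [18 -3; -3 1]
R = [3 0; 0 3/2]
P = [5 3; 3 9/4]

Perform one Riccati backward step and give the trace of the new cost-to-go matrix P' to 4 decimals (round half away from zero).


22.6390

BᵀP = [4.5000 2.2500; -21.0000 -13.5000]
S = R + BᵀPB = [3 0; 0 3/2] + [4.5000 -18.0000; -18.0000 90.0000] = [7.5000 -18.0000; -18.0000 91.5000]
BᵀPA = [-18.0000 11.2500; 96.0000 -55.5000]
K = S⁻¹·BᵀPA = [0.2236 0.0839; 1.0932 -0.5901]
A−BK = [0.9441 0.1040; -1.5901 -0.0963]
AᵀP(A−BK) = [3.0807 -0.8447; -0.8447 0.5582]
P' = Q + AᵀP(A−BK) = [21.0807 -3.8447; -3.8447 1.5582]
tr(P') = 22.6390


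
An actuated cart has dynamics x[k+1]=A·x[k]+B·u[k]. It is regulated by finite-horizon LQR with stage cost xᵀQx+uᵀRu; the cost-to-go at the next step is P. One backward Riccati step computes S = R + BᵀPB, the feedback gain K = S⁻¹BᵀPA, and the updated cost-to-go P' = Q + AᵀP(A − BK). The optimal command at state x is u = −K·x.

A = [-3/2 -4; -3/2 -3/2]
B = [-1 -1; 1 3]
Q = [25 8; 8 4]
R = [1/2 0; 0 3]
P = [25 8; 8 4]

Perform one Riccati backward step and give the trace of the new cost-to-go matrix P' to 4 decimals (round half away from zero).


BᵀP = [-17.0000 -4.0000; -1.0000 4.0000]
S = R + BᵀPB = [1/2 0; 0 3] + [13.0000 5.0000; 5.0000 13.0000] = [13.5000 5.0000; 5.0000 16.0000]
BᵀPA = [31.5000 74.0000; -4.5000 -2.0000]
K = S⁻¹·BᵀPA = [2.7565 6.2513; -1.1427 -2.0785]
A−BK = [0.1139 0.1728; -0.8285 -1.5157]
AᵀP(A−BK) = [9.2768 18.7304; 18.7304 38.2461]
P' = Q + AᵀP(A−BK) = [34.2768 26.7304; 26.7304 42.2461]
tr(P') = 76.5229

76.5229
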